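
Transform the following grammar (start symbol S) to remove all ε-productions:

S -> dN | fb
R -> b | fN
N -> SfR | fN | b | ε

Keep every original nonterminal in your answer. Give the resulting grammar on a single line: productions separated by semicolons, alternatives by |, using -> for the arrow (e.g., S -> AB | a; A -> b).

S -> d | dN | fb; N -> b | f | fN | SfR; R -> b | f | fN

Nullable set: {N}.
S -> dN: N nullable, giving d | dN.
Drop N -> ε.
N -> fN: N nullable, giving f | fN.
R -> fN: N nullable, giving f | fN.
Unchanged (no nullable symbols): S -> fb; N -> SfR; N -> b; R -> b.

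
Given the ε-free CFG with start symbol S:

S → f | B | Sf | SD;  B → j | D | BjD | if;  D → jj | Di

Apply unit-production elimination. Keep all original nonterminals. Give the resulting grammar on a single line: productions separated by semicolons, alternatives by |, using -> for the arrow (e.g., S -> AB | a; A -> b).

Unit productions: B->D, S->B.
Unit pairs (A ⇒* B via units): (B,D), (S,B), (S,D).
S: inherits non-unit rules of {B, D, S} → BjD | Di | SD | Sf | f | if | j | jj.
B: inherits non-unit rules of {B, D} → BjD | Di | if | j | jj.
D: inherits non-unit rules of {D} → Di | jj.

S -> f | j | Di | SD | Sf | if | jj | BjD; B -> j | Di | if | jj | BjD; D -> Di | jj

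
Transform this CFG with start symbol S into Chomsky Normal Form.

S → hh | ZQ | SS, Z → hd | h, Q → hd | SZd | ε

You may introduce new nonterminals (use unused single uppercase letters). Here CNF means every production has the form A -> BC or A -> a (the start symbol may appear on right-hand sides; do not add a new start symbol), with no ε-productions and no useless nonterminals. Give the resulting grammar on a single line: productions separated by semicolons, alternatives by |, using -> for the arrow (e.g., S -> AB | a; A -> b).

Nullable: {Q}; after ε-elimination: S -> Z | SS | ZQ | hh; Q -> hd | SZd; Z -> h | hd.
After unit-elimination: S -> h | SS | ZQ | hd | hh; Q -> hd | SZd; Z -> h | hd.
TERM: introduce A -> d, B -> h and substitute in every rule of length ≥2.
BIN: Q -> SZA becomes Q -> SC, C -> ZA.

S -> h | BA | BB | SS | ZQ; A -> d; B -> h; C -> ZA; Q -> BA | SC; Z -> h | BA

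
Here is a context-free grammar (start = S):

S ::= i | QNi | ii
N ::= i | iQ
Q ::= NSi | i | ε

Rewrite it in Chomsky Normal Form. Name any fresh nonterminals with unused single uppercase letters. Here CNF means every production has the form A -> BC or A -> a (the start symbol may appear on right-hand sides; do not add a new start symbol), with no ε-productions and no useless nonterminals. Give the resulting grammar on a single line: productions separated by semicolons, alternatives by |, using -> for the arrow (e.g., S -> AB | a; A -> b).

Nullable: {Q}; after ε-elimination: S -> i | Ni | ii | QNi; N -> i | iQ; Q -> i | NSi.
No unit productions to eliminate.
TERM: introduce A -> i and substitute in every rule of length ≥2.
BIN: Q -> NSA becomes Q -> NB, B -> SA; S -> QNA becomes S -> QC, C -> NA.

S -> i | AA | NA | QC; A -> i; B -> SA; C -> NA; N -> i | AQ; Q -> i | NB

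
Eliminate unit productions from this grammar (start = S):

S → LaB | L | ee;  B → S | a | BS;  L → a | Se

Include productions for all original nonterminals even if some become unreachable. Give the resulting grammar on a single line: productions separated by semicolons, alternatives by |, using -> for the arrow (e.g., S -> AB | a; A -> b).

Unit productions: B->S, S->L.
Unit pairs (A ⇒* B via units): (B,L), (B,S), (S,L).
S: inherits non-unit rules of {L, S} → LaB | Se | a | ee.
B: inherits non-unit rules of {B, L, S} → BS | LaB | Se | a | ee.
L: inherits non-unit rules of {L} → Se | a.

S -> a | Se | ee | LaB; B -> a | BS | Se | ee | LaB; L -> a | Se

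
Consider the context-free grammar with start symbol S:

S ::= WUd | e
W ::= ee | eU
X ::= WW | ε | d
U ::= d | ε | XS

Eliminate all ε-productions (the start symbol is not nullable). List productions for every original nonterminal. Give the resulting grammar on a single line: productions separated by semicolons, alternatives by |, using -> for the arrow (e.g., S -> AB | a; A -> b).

S -> e | Wd | WUd; U -> S | d | XS; W -> e | eU | ee; X -> d | WW

Nullable set: {U, X}.
S -> WUd: U nullable, giving WUd | Wd.
Drop U -> ε.
U -> XS: X nullable, giving S | XS.
W -> eU: U nullable, giving e | eU.
Drop X -> ε.
Unchanged (no nullable symbols): S -> e; U -> d; W -> ee; X -> WW; X -> d.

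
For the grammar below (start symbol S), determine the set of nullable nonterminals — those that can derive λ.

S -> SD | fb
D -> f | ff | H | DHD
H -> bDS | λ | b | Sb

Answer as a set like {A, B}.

Directly nullable (have an ε-rule): {H}.
D is nullable via D -> H (every symbol on the right is already known nullable).
Not nullable: S — each has a terminal in every rule's right-hand side or depends on a non-nullable symbol.

{D, H}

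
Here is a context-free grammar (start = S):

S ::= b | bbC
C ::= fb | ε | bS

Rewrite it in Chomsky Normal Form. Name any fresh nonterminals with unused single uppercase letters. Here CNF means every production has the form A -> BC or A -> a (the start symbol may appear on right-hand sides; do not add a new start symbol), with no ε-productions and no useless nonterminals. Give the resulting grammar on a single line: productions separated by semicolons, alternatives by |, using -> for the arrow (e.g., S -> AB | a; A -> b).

S -> b | AA | AD; A -> b; B -> f; C -> AS | BA; D -> AC

Nullable: {C}; after ε-elimination: S -> b | bb | bbC; C -> bS | fb.
No unit productions to eliminate.
TERM: introduce A -> b, B -> f and substitute in every rule of length ≥2.
BIN: S -> AAC becomes S -> AD, D -> AC.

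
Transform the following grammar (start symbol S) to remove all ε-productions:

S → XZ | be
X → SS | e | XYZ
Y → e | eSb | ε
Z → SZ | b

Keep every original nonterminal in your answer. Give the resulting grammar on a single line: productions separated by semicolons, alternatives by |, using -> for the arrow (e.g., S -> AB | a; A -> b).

S -> XZ | be; X -> e | SS | XZ | XYZ; Y -> e | eSb; Z -> b | SZ

Nullable set: {Y}.
X -> XYZ: Y nullable, giving XYZ | XZ.
Drop Y -> ε.
Unchanged (no nullable symbols): S -> XZ; S -> be; X -> SS; X -> e; Y -> e; Y -> eSb; Z -> SZ; Z -> b.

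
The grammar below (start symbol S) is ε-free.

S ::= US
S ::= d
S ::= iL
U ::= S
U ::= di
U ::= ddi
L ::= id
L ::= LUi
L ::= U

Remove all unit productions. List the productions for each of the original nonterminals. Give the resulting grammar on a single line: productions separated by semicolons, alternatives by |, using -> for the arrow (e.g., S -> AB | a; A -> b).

S -> d | US | iL; L -> d | US | di | iL | id | LUi | ddi; U -> d | US | di | iL | ddi

Unit productions: L->U, U->S.
Unit pairs (A ⇒* B via units): (L,S), (L,U), (U,S).
S: inherits non-unit rules of {S} → US | d | iL.
L: inherits non-unit rules of {L, S, U} → LUi | US | d | ddi | di | iL | id.
U: inherits non-unit rules of {S, U} → US | d | ddi | di | iL.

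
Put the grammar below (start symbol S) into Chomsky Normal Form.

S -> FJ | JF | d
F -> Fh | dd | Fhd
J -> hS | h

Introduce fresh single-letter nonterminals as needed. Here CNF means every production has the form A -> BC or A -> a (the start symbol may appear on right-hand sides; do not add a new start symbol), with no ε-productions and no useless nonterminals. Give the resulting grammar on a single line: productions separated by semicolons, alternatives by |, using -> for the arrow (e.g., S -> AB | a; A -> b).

No ε-productions.
No unit productions to eliminate.
TERM: introduce B -> d, A -> h and substitute in every rule of length ≥2.
BIN: F -> FAB becomes F -> FC, C -> AB.

S -> d | FJ | JF; A -> h; B -> d; C -> AB; F -> BB | FA | FC; J -> h | AS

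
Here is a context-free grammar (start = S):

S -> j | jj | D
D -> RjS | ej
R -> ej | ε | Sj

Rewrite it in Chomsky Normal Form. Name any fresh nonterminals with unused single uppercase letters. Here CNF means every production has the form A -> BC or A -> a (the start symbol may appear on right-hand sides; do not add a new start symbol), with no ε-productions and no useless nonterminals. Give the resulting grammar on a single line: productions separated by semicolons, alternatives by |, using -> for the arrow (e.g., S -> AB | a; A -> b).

Nullable: {R}; after ε-elimination: S -> D | j | jj; D -> ej | jS | RjS; R -> Sj | ej.
After unit-elimination: S -> j | ej | jS | jj | RjS; D -> ej | jS | RjS; R -> Sj | ej.
TERM: introduce B -> e, A -> j and substitute in every rule of length ≥2.
BIN: D -> RAS becomes D -> RC, C -> AS; S -> RAS becomes S -> RE, E -> AS.
Drop unreachable/unproductive: D.

S -> j | AA | AS | BA | RE; A -> j; B -> e; E -> AS; R -> BA | SA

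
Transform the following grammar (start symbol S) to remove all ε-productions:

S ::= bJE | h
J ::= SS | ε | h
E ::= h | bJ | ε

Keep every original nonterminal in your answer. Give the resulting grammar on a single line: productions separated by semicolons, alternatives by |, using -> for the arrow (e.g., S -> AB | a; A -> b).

Nullable set: {E, J}.
S -> bJE: J, E nullable, giving b | bE | bJ | bJE.
Drop E -> ε.
E -> bJ: J nullable, giving b | bJ.
Drop J -> ε.
Unchanged (no nullable symbols): S -> h; E -> h; J -> SS; J -> h.

S -> b | h | bE | bJ | bJE; E -> b | h | bJ; J -> h | SS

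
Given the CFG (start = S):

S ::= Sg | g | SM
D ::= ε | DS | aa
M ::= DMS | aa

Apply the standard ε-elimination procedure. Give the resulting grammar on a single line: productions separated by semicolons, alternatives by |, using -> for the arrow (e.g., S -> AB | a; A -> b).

Nullable set: {D}.
Drop D -> ε.
D -> DS: D nullable, giving DS | S.
M -> DMS: D nullable, giving DMS | MS.
Unchanged (no nullable symbols): S -> SM; S -> Sg; S -> g; D -> aa; M -> aa.

S -> g | SM | Sg; D -> S | DS | aa; M -> MS | aa | DMS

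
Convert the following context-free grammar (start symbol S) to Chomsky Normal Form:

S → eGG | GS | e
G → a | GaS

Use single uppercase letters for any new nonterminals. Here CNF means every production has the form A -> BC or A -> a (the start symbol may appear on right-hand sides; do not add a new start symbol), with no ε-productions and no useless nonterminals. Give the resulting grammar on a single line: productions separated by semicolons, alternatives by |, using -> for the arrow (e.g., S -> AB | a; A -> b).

S -> e | BD | GS; A -> a; B -> e; C -> AS; D -> GG; G -> a | GC

No ε-productions.
No unit productions to eliminate.
TERM: introduce A -> a, B -> e and substitute in every rule of length ≥2.
BIN: G -> GAS becomes G -> GC, C -> AS; S -> BGG becomes S -> BD, D -> GG.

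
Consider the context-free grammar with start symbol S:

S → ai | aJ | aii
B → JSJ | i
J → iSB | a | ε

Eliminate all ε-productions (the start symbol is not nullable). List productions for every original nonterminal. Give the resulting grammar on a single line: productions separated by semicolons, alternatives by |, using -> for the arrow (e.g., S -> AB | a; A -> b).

Nullable set: {J}.
S -> aJ: J nullable, giving a | aJ.
B -> JSJ: J, J nullable, giving JS | JSJ | S | SJ.
Drop J -> ε.
Unchanged (no nullable symbols): S -> ai; S -> aii; B -> i; J -> a; J -> iSB.

S -> a | aJ | ai | aii; B -> S | i | JS | SJ | JSJ; J -> a | iSB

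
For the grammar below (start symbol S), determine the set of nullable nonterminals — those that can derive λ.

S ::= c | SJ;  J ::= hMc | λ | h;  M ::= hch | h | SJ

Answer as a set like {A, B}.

Directly nullable (have an ε-rule): {J}.
Not nullable: M, S — each has a terminal in every rule's right-hand side or depends on a non-nullable symbol.

{J}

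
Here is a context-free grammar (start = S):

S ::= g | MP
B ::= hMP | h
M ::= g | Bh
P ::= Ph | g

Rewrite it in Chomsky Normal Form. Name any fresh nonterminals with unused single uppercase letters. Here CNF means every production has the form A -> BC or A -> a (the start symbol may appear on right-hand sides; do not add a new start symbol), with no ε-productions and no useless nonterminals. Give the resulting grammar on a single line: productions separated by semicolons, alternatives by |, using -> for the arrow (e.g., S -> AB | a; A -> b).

S -> g | MP; A -> h; B -> h | AC; C -> MP; M -> g | BA; P -> g | PA

No ε-productions.
No unit productions to eliminate.
TERM: introduce A -> h and substitute in every rule of length ≥2.
BIN: B -> AMP becomes B -> AC, C -> MP.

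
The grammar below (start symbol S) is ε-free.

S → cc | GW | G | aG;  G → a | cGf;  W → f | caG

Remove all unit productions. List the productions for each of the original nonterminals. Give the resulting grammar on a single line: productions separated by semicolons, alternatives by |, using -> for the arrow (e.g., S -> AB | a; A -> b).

Unit productions: S->G.
Unit pairs (A ⇒* B via units): (S,G).
S: inherits non-unit rules of {G, S} → GW | a | aG | cGf | cc.
G: inherits non-unit rules of {G} → a | cGf.
W: inherits non-unit rules of {W} → caG | f.

S -> a | GW | aG | cc | cGf; G -> a | cGf; W -> f | caG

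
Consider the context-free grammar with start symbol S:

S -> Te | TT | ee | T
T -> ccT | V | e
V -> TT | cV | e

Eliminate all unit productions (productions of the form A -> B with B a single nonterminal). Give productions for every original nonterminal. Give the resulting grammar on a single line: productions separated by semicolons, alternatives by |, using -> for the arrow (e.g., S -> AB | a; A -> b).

S -> e | TT | Te | cV | ee | ccT; T -> e | TT | cV | ccT; V -> e | TT | cV

Unit productions: S->T, T->V.
Unit pairs (A ⇒* B via units): (S,T), (S,V), (T,V).
S: inherits non-unit rules of {S, T, V} → TT | Te | cV | ccT | e | ee.
T: inherits non-unit rules of {T, V} → TT | cV | ccT | e.
V: inherits non-unit rules of {V} → TT | cV | e.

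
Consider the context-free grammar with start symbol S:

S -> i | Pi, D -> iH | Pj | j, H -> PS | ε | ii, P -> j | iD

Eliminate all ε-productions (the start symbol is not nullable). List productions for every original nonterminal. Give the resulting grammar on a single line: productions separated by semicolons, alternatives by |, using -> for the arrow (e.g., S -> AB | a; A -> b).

S -> i | Pi; D -> i | j | Pj | iH; H -> PS | ii; P -> j | iD

Nullable set: {H}.
D -> iH: H nullable, giving i | iH.
Drop H -> ε.
Unchanged (no nullable symbols): S -> Pi; S -> i; D -> Pj; D -> j; H -> PS; H -> ii; P -> iD; P -> j.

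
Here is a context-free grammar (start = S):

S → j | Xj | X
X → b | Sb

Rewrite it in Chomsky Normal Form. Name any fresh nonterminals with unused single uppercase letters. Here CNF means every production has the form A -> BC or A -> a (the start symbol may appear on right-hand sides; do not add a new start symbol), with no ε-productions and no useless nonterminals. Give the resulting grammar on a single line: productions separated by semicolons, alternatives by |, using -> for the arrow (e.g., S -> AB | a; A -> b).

No ε-productions.
After unit-elimination: S -> b | j | Sb | Xj; X -> b | Sb.
TERM: introduce A -> b, B -> j and substitute in every rule of length ≥2.

S -> b | j | SA | XB; A -> b; B -> j; X -> b | SA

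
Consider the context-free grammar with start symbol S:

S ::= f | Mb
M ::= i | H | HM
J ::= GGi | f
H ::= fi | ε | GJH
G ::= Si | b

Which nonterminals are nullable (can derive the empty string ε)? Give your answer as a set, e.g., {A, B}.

Directly nullable (have an ε-rule): {H}.
M is nullable via M -> H (every symbol on the right is already known nullable).
Not nullable: G, J, S — each has a terminal in every rule's right-hand side or depends on a non-nullable symbol.

{H, M}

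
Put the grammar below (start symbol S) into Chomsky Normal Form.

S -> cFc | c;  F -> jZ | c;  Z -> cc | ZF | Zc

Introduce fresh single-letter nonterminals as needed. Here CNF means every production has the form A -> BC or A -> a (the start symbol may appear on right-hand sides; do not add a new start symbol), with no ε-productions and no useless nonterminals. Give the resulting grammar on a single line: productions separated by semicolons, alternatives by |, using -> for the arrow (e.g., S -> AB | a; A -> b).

S -> c | BC; A -> j; B -> c; C -> FB; F -> c | AZ; Z -> BB | ZB | ZF

No ε-productions.
No unit productions to eliminate.
TERM: introduce B -> c, A -> j and substitute in every rule of length ≥2.
BIN: S -> BFB becomes S -> BC, C -> FB.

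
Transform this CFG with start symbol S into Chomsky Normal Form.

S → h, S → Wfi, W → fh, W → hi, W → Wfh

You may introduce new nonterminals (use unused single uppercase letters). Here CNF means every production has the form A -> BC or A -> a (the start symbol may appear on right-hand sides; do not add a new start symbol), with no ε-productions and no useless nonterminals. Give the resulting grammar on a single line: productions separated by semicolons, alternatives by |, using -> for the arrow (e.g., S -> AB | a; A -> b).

No ε-productions.
No unit productions to eliminate.
TERM: introduce A -> f, C -> h, B -> i and substitute in every rule of length ≥2.
BIN: S -> WAB becomes S -> WD, D -> AB; W -> WAC becomes W -> WE, E -> AC.

S -> h | WD; A -> f; B -> i; C -> h; D -> AB; E -> AC; W -> AC | CB | WE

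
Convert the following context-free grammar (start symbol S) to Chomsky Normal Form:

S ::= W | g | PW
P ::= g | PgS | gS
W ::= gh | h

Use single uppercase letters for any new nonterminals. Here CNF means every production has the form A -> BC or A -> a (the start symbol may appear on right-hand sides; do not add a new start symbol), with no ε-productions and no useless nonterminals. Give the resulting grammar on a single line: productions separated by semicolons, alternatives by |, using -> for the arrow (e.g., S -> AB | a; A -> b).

No ε-productions.
After unit-elimination: S -> g | h | PW | gh; P -> g | gS | PgS; W -> h | gh.
TERM: introduce A -> g, B -> h and substitute in every rule of length ≥2.
BIN: P -> PAS becomes P -> PC, C -> AS.

S -> g | h | AB | PW; A -> g; B -> h; C -> AS; P -> g | AS | PC; W -> h | AB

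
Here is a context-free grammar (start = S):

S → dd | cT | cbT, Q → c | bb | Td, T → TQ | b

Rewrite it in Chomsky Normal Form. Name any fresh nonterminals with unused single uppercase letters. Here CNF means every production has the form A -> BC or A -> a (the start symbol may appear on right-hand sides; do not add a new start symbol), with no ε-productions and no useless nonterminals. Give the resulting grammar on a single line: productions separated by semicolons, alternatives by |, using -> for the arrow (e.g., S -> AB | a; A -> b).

S -> AA | CD | CT; A -> d; B -> b; C -> c; D -> BT; Q -> c | BB | TA; T -> b | TQ

No ε-productions.
No unit productions to eliminate.
TERM: introduce B -> b, C -> c, A -> d and substitute in every rule of length ≥2.
BIN: S -> CBT becomes S -> CD, D -> BT.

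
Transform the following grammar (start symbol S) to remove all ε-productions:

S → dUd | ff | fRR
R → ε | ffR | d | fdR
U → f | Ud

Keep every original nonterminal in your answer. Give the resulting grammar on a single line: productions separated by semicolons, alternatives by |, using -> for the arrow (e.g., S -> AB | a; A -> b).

Nullable set: {R}.
S -> fRR: R, R nullable, giving f | fR | fRR.
Drop R -> ε.
R -> fdR: R nullable, giving fd | fdR.
R -> ffR: R nullable, giving ff | ffR.
Unchanged (no nullable symbols): S -> dUd; S -> ff; R -> d; U -> Ud; U -> f.

S -> f | fR | ff | dUd | fRR; R -> d | fd | ff | fdR | ffR; U -> f | Ud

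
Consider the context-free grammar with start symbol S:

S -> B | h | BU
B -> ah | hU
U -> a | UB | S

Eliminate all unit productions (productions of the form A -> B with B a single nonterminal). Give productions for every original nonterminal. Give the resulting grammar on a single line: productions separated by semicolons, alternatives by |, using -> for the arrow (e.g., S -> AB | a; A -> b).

S -> h | BU | ah | hU; B -> ah | hU; U -> a | h | BU | UB | ah | hU

Unit productions: S->B, U->S.
Unit pairs (A ⇒* B via units): (S,B), (U,B), (U,S).
S: inherits non-unit rules of {B, S} → BU | ah | h | hU.
B: inherits non-unit rules of {B} → ah | hU.
U: inherits non-unit rules of {B, S, U} → BU | UB | a | ah | h | hU.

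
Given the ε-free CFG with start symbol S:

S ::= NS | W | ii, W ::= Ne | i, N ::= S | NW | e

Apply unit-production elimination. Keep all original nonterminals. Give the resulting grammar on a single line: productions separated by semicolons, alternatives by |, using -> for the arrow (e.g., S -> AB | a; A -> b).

Unit productions: N->S, S->W.
Unit pairs (A ⇒* B via units): (N,S), (N,W), (S,W).
S: inherits non-unit rules of {S, W} → NS | Ne | i | ii.
N: inherits non-unit rules of {N, S, W} → NS | NW | Ne | e | i | ii.
W: inherits non-unit rules of {W} → Ne | i.

S -> i | NS | Ne | ii; N -> e | i | NS | NW | Ne | ii; W -> i | Ne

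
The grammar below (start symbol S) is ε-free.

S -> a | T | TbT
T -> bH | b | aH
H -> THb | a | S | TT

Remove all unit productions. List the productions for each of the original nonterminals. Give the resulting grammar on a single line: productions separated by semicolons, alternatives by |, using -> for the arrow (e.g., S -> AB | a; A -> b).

S -> a | b | aH | bH | TbT; H -> a | b | TT | aH | bH | THb | TbT; T -> b | aH | bH

Unit productions: H->S, S->T.
Unit pairs (A ⇒* B via units): (H,S), (H,T), (S,T).
S: inherits non-unit rules of {S, T} → TbT | a | aH | b | bH.
H: inherits non-unit rules of {H, S, T} → THb | TT | TbT | a | aH | b | bH.
T: inherits non-unit rules of {T} → aH | b | bH.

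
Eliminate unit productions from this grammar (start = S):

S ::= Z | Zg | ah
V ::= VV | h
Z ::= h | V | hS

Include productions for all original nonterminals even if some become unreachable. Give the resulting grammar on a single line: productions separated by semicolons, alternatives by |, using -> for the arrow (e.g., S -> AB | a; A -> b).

Unit productions: S->Z, Z->V.
Unit pairs (A ⇒* B via units): (S,V), (S,Z), (Z,V).
S: inherits non-unit rules of {S, V, Z} → VV | Zg | ah | h | hS.
V: inherits non-unit rules of {V} → VV | h.
Z: inherits non-unit rules of {V, Z} → VV | h | hS.

S -> h | VV | Zg | ah | hS; V -> h | VV; Z -> h | VV | hS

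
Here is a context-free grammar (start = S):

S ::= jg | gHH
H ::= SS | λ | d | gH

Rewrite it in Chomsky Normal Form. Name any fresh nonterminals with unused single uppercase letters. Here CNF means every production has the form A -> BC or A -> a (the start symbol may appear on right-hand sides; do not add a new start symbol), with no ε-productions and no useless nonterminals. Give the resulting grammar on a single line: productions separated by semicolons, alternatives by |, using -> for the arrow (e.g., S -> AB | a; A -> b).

Nullable: {H}; after ε-elimination: S -> g | gH | jg | gHH; H -> d | g | SS | gH.
No unit productions to eliminate.
TERM: introduce A -> g, B -> j and substitute in every rule of length ≥2.
BIN: S -> AHH becomes S -> AC, C -> HH.

S -> g | AC | AH | BA; A -> g; B -> j; C -> HH; H -> d | g | AH | SS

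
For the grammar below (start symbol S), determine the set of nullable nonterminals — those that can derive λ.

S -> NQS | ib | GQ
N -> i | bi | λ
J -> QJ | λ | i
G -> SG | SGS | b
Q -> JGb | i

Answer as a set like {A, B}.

{J, N}

Directly nullable (have an ε-rule): {J, N}.
Not nullable: G, Q, S — each has a terminal in every rule's right-hand side or depends on a non-nullable symbol.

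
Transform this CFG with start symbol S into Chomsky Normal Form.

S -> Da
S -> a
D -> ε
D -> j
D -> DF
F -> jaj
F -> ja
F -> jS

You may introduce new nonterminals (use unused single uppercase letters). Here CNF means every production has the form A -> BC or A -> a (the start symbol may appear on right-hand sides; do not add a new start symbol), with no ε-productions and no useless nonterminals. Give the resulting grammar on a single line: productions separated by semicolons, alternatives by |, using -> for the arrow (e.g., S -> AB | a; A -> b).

Nullable: {D}; after ε-elimination: S -> a | Da; D -> F | j | DF; F -> jS | ja | jaj.
After unit-elimination: S -> a | Da; D -> j | DF | jS | ja | jaj; F -> jS | ja | jaj.
TERM: introduce B -> a, A -> j and substitute in every rule of length ≥2.
BIN: D -> ABA becomes D -> AC, C -> BA; F -> ABA becomes F -> AE, E -> BA.

S -> a | DB; A -> j; B -> a; C -> BA; D -> j | AB | AC | AS | DF; E -> BA; F -> AB | AE | AS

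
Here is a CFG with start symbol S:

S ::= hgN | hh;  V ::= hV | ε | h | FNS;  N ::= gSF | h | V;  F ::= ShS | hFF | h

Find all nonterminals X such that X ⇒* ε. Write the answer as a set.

{N, V}

Directly nullable (have an ε-rule): {V}.
N is nullable via N -> V (every symbol on the right is already known nullable).
Not nullable: F, S — each has a terminal in every rule's right-hand side or depends on a non-nullable symbol.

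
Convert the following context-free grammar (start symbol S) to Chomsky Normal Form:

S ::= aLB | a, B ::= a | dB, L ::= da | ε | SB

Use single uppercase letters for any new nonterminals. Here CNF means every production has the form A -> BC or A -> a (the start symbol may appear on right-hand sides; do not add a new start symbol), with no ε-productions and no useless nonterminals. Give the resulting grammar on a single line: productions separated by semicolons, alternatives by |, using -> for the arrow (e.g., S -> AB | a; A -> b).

Nullable: {L}; after ε-elimination: S -> a | aB | aLB; B -> a | dB; L -> SB | da.
No unit productions to eliminate.
TERM: introduce C -> a, A -> d and substitute in every rule of length ≥2.
BIN: S -> CLB becomes S -> CD, D -> LB.

S -> a | CB | CD; A -> d; B -> a | AB; C -> a; D -> LB; L -> AC | SB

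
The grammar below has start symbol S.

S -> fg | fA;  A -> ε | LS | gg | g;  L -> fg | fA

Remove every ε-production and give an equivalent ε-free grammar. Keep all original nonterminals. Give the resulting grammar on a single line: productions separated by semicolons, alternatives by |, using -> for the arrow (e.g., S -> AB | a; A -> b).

Nullable set: {A}.
S -> fA: A nullable, giving f | fA.
Drop A -> ε.
L -> fA: A nullable, giving f | fA.
Unchanged (no nullable symbols): S -> fg; A -> LS; A -> g; A -> gg; L -> fg.

S -> f | fA | fg; A -> g | LS | gg; L -> f | fA | fg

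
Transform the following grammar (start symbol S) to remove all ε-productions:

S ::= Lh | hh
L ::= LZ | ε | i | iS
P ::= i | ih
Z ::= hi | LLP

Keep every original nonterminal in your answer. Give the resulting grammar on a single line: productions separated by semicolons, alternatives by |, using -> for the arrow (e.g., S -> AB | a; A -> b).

S -> h | Lh | hh; L -> Z | i | LZ | iS; P -> i | ih; Z -> P | LP | hi | LLP

Nullable set: {L}.
S -> Lh: L nullable, giving Lh | h.
Drop L -> ε.
L -> LZ: L nullable, giving LZ | Z.
Z -> LLP: L, L nullable, giving LLP | LP | P.
Unchanged (no nullable symbols): S -> hh; L -> i; L -> iS; P -> i; P -> ih; Z -> hi.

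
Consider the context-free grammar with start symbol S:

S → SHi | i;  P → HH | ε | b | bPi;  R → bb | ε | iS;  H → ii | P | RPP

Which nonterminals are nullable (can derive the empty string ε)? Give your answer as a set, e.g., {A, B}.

Directly nullable (have an ε-rule): {P, R}.
H is nullable via H -> P (every symbol on the right is already known nullable).
Not nullable: S — each has a terminal in every rule's right-hand side or depends on a non-nullable symbol.

{H, P, R}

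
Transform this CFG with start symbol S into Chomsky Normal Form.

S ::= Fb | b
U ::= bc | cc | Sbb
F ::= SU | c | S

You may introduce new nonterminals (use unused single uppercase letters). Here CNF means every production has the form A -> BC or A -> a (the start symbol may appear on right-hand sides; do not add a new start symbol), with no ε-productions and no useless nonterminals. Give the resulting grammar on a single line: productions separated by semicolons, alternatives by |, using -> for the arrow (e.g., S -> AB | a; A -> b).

No ε-productions.
After unit-elimination: S -> b | Fb; F -> b | c | Fb | SU; U -> bc | cc | Sbb.
TERM: introduce A -> b, B -> c and substitute in every rule of length ≥2.
BIN: U -> SAA becomes U -> SC, C -> AA.

S -> b | FA; A -> b; B -> c; C -> AA; F -> b | c | FA | SU; U -> AB | BB | SC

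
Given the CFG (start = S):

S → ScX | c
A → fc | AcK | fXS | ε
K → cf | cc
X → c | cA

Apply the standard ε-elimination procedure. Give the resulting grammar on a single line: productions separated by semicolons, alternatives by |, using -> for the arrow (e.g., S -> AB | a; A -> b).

S -> c | ScX; A -> cK | fc | AcK | fXS; K -> cc | cf; X -> c | cA

Nullable set: {A}.
Drop A -> ε.
A -> AcK: A nullable, giving AcK | cK.
X -> cA: A nullable, giving c | cA.
Unchanged (no nullable symbols): S -> ScX; S -> c; A -> fXS; A -> fc; K -> cc; K -> cf; X -> c.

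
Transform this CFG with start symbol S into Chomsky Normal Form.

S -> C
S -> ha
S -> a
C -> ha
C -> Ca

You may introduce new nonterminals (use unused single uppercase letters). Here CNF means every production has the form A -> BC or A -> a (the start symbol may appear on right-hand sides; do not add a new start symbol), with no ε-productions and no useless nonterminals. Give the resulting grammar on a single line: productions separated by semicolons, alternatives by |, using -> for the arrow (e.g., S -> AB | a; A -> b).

No ε-productions.
After unit-elimination: S -> a | Ca | ha; C -> Ca | ha.
TERM: introduce A -> a, B -> h and substitute in every rule of length ≥2.

S -> a | BA | CA; A -> a; B -> h; C -> BA | CA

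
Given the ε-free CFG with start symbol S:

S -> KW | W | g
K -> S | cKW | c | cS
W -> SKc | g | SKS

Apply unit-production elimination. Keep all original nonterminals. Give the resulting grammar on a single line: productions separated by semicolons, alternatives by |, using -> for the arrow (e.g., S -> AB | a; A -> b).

Unit productions: K->S, S->W.
Unit pairs (A ⇒* B via units): (K,S), (K,W), (S,W).
S: inherits non-unit rules of {S, W} → KW | SKS | SKc | g.
K: inherits non-unit rules of {K, S, W} → KW | SKS | SKc | c | cKW | cS | g.
W: inherits non-unit rules of {W} → SKS | SKc | g.

S -> g | KW | SKS | SKc; K -> c | g | KW | cS | SKS | SKc | cKW; W -> g | SKS | SKc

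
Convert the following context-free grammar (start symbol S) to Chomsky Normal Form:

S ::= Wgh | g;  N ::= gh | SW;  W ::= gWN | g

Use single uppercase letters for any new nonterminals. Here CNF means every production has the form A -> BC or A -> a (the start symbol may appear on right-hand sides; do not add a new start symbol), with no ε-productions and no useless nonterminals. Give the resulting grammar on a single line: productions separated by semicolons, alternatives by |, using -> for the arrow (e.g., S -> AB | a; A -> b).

S -> g | WC; A -> g; B -> h; C -> AB; D -> WN; N -> AB | SW; W -> g | AD

No ε-productions.
No unit productions to eliminate.
TERM: introduce A -> g, B -> h and substitute in every rule of length ≥2.
BIN: S -> WAB becomes S -> WC, C -> AB; W -> AWN becomes W -> AD, D -> WN.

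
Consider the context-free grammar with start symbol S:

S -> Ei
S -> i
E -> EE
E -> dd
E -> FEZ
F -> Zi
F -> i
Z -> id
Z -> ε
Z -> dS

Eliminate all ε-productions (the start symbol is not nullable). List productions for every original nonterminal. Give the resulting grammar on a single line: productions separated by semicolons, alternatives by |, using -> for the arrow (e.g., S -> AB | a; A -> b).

S -> i | Ei; E -> EE | FE | dd | FEZ; F -> i | Zi; Z -> dS | id

Nullable set: {Z}.
E -> FEZ: Z nullable, giving FE | FEZ.
F -> Zi: Z nullable, giving Zi | i.
Drop Z -> ε.
Unchanged (no nullable symbols): S -> Ei; S -> i; E -> EE; E -> dd; F -> i; Z -> dS; Z -> id.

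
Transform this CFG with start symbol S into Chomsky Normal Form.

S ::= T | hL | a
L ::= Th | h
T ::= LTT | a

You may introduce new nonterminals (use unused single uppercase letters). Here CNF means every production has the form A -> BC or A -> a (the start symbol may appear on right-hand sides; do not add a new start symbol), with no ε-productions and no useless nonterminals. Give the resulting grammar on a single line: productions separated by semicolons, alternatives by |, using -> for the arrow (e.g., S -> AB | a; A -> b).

No ε-productions.
After unit-elimination: S -> a | hL | LTT; L -> h | Th; T -> a | LTT.
TERM: introduce A -> h and substitute in every rule of length ≥2.
BIN: S -> LTT becomes S -> LB, B -> TT; T -> LTT becomes T -> LC, C -> TT.

S -> a | AL | LB; A -> h; B -> TT; C -> TT; L -> h | TA; T -> a | LC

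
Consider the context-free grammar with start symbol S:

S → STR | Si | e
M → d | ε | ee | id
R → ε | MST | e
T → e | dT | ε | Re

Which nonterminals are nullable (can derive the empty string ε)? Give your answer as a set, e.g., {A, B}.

{M, R, T}

Directly nullable (have an ε-rule): {M, R, T}.
Not nullable: S — each has a terminal in every rule's right-hand side or depends on a non-nullable symbol.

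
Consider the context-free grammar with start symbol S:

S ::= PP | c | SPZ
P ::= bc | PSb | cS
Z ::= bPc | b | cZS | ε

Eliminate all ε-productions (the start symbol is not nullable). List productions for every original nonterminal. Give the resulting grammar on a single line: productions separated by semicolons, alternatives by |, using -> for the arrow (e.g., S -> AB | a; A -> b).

S -> c | PP | SP | SPZ; P -> bc | cS | PSb; Z -> b | cS | bPc | cZS

Nullable set: {Z}.
S -> SPZ: Z nullable, giving SP | SPZ.
Drop Z -> ε.
Z -> cZS: Z nullable, giving cS | cZS.
Unchanged (no nullable symbols): S -> PP; S -> c; P -> PSb; P -> bc; P -> cS; Z -> b; Z -> bPc.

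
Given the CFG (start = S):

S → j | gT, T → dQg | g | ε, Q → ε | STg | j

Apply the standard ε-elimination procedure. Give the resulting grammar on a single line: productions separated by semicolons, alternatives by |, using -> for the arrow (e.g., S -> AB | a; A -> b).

S -> g | j | gT; Q -> j | Sg | STg; T -> g | dg | dQg

Nullable set: {Q, T}.
S -> gT: T nullable, giving g | gT.
Drop Q -> ε.
Q -> STg: T nullable, giving STg | Sg.
Drop T -> ε.
T -> dQg: Q nullable, giving dQg | dg.
Unchanged (no nullable symbols): S -> j; Q -> j; T -> g.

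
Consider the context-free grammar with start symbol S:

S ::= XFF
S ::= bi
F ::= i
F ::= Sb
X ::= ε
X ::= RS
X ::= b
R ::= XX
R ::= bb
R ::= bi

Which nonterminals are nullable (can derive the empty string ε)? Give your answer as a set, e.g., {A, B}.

{R, X}

Directly nullable (have an ε-rule): {X}.
R is nullable via R -> XX (every symbol on the right is already known nullable).
Not nullable: F, S — each has a terminal in every rule's right-hand side or depends on a non-nullable symbol.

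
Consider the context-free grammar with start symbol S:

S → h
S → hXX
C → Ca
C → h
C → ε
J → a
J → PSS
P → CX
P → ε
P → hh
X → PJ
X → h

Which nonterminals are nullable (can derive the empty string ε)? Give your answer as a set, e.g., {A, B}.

{C, P}

Directly nullable (have an ε-rule): {C, P}.
Not nullable: J, S, X — each has a terminal in every rule's right-hand side or depends on a non-nullable symbol.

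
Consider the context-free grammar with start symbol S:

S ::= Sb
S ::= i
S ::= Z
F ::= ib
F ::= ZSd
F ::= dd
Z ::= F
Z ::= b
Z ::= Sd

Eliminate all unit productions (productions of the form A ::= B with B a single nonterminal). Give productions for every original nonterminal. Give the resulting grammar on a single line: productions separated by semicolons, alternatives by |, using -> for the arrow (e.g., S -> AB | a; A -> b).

S -> b | i | Sb | Sd | dd | ib | ZSd; F -> dd | ib | ZSd; Z -> b | Sd | dd | ib | ZSd

Unit productions: S->Z, Z->F.
Unit pairs (A ⇒* B via units): (S,F), (S,Z), (Z,F).
S: inherits non-unit rules of {F, S, Z} → Sb | Sd | ZSd | b | dd | i | ib.
F: inherits non-unit rules of {F} → ZSd | dd | ib.
Z: inherits non-unit rules of {F, Z} → Sd | ZSd | b | dd | ib.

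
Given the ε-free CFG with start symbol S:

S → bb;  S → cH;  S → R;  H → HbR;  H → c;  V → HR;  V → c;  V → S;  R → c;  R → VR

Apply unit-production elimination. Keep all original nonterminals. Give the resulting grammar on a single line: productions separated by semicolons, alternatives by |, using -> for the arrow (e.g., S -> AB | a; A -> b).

S -> c | VR | bb | cH; H -> c | HbR; R -> c | VR; V -> c | HR | VR | bb | cH

Unit productions: S->R, V->S.
Unit pairs (A ⇒* B via units): (S,R), (V,R), (V,S).
S: inherits non-unit rules of {R, S} → VR | bb | c | cH.
H: inherits non-unit rules of {H} → HbR | c.
R: inherits non-unit rules of {R} → VR | c.
V: inherits non-unit rules of {R, S, V} → HR | VR | bb | c | cH.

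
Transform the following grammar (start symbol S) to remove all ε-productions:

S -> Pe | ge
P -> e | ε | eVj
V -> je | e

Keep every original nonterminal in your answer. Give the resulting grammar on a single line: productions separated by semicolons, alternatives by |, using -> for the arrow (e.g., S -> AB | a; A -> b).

S -> e | Pe | ge; P -> e | eVj; V -> e | je

Nullable set: {P}.
S -> Pe: P nullable, giving Pe | e.
Drop P -> ε.
Unchanged (no nullable symbols): S -> ge; P -> e; P -> eVj; V -> e; V -> je.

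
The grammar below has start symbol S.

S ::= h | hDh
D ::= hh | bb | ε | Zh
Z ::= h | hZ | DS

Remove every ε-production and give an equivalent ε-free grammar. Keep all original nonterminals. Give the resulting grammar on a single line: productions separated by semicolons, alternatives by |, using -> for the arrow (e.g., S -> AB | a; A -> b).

Nullable set: {D}.
S -> hDh: D nullable, giving hDh | hh.
Drop D -> ε.
Z -> DS: D nullable, giving DS | S.
Unchanged (no nullable symbols): S -> h; D -> Zh; D -> bb; D -> hh; Z -> h; Z -> hZ.

S -> h | hh | hDh; D -> Zh | bb | hh; Z -> S | h | DS | hZ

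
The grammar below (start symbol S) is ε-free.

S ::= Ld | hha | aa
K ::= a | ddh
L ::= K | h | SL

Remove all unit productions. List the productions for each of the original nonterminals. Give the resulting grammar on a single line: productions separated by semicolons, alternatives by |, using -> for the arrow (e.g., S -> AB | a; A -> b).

Unit productions: L->K.
Unit pairs (A ⇒* B via units): (L,K).
S: inherits non-unit rules of {S} → Ld | aa | hha.
K: inherits non-unit rules of {K} → a | ddh.
L: inherits non-unit rules of {K, L} → SL | a | ddh | h.

S -> Ld | aa | hha; K -> a | ddh; L -> a | h | SL | ddh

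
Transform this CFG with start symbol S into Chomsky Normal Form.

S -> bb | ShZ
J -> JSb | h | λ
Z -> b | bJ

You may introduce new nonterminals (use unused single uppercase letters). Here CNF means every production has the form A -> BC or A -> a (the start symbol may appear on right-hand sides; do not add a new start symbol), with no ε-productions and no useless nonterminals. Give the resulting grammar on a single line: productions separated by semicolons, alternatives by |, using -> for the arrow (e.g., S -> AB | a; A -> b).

S -> AA | SD; A -> b; B -> h; C -> SA; D -> BZ; J -> h | JC | SA; Z -> b | AJ

Nullable: {J}; after ε-elimination: S -> bb | ShZ; J -> h | Sb | JSb; Z -> b | bJ.
No unit productions to eliminate.
TERM: introduce A -> b, B -> h and substitute in every rule of length ≥2.
BIN: J -> JSA becomes J -> JC, C -> SA; S -> SBZ becomes S -> SD, D -> BZ.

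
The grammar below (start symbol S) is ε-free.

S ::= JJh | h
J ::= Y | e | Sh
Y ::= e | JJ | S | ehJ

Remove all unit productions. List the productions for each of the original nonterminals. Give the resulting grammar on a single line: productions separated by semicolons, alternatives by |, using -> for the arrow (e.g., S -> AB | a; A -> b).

Unit productions: J->Y, Y->S.
Unit pairs (A ⇒* B via units): (J,S), (J,Y), (Y,S).
S: inherits non-unit rules of {S} → JJh | h.
J: inherits non-unit rules of {J, S, Y} → JJ | JJh | Sh | e | ehJ | h.
Y: inherits non-unit rules of {S, Y} → JJ | JJh | e | ehJ | h.

S -> h | JJh; J -> e | h | JJ | Sh | JJh | ehJ; Y -> e | h | JJ | JJh | ehJ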